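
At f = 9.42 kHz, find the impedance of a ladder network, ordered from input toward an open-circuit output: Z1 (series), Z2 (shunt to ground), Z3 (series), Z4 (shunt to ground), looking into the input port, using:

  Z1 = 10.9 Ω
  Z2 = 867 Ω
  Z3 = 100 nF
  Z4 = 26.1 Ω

Step 1 — Angular frequency: ω = 2π·f = 2π·9420 = 5.919e+04 rad/s.
Step 2 — Component impedances:
  Z1: Z = R = 10.9 Ω
  Z2: Z = R = 867 Ω
  Z3: Z = 1/(jωC) = -j/(ω·C) = 0 - j169 Ω
  Z4: Z = R = 26.1 Ω
Step 3 — Ladder network (open output): work backward from the far end, alternating series and parallel combinations. Z_in = 65.32 - j153.7 Ω = 167∠-67.0° Ω.

Z = 65.32 - j153.7 Ω = 167∠-67.0° Ω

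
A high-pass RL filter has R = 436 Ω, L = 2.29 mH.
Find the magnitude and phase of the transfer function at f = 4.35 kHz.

Step 1 — Angular frequency: ω = 2π·4350 = 2.733e+04 rad/s.
Step 2 — Transfer function: H(jω) = jωL/(R + jωL).
Step 3 — Numerator jωL = j·62.59; denominator R + jωL = 436 + j62.59.
Step 4 — H = 0.02019 + j0.1407.
Step 5 — Magnitude: |H| = 0.1421 (-16.9 dB); phase: φ = 81.8°.

|H| = 0.1421 (-16.9 dB), φ = 81.8°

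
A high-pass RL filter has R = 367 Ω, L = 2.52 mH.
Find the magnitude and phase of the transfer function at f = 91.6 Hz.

Step 1 — Angular frequency: ω = 2π·91.6 = 575.5 rad/s.
Step 2 — Transfer function: H(jω) = jωL/(R + jωL).
Step 3 — Numerator jωL = j·1.45; denominator R + jωL = 367 + j1.45.
Step 4 — H = 1.562e-05 + j0.003952.
Step 5 — Magnitude: |H| = 0.003952 (-48.1 dB); phase: φ = 89.8°.

|H| = 0.003952 (-48.1 dB), φ = 89.8°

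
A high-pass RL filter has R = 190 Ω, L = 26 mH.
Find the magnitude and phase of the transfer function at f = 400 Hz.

Step 1 — Angular frequency: ω = 2π·400 = 2513 rad/s.
Step 2 — Transfer function: H(jω) = jωL/(R + jωL).
Step 3 — Numerator jωL = j·65.35; denominator R + jωL = 190 + j65.35.
Step 4 — H = 0.1058 + j0.3075.
Step 5 — Magnitude: |H| = 0.3252 (-9.8 dB); phase: φ = 71.0°.

|H| = 0.3252 (-9.8 dB), φ = 71.0°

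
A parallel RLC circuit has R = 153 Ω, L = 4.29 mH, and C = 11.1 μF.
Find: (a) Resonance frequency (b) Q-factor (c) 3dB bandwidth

Step 1 — Resonance: ω₀ = 1/√(LC) = 1/√(0.00429·1.11e-05) = 4583 rad/s.
Step 2 — f₀ = ω₀/(2π) = 729.3 Hz.
Step 3 — Parallel Q: Q = R/(ω₀L) = 153/(4583·0.00429) = 7.783.
Step 4 — Bandwidth: Δω = ω₀/Q = 588.8 rad/s; BW = Δω/(2π) = 93.71 Hz.

(a) f₀ = 729.3 Hz  (b) Q = 7.783  (c) BW = 93.71 Hz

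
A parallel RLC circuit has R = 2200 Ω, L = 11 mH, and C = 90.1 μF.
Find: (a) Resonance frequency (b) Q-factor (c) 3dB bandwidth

Step 1 — Resonance: ω₀ = 1/√(LC) = 1/√(0.011·9.01e-05) = 1004 rad/s.
Step 2 — f₀ = ω₀/(2π) = 159.9 Hz.
Step 3 — Parallel Q: Q = R/(ω₀L) = 2200/(1004·0.011) = 199.1.
Step 4 — Bandwidth: Δω = ω₀/Q = 5.045 rad/s; BW = Δω/(2π) = 0.8029 Hz.

(a) f₀ = 159.9 Hz  (b) Q = 199.1  (c) BW = 0.8029 Hz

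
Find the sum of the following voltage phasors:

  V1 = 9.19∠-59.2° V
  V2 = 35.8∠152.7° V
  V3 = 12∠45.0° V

Step 1 — Convert each phasor to rectangular form:
  V1 = 9.19·(cos(-59.2°) + j·sin(-59.2°)) = 4.706 - j7.894 V
  V2 = 35.8·(cos(152.7°) + j·sin(152.7°)) = -31.81 + j16.42 V
  V3 = 12·(cos(45.0°) + j·sin(45.0°)) = 8.485 + j8.485 V
Step 2 — Sum components: V_total = -18.62 + j17.01 V.
Step 3 — Convert to polar: |V_total| = 25.22 V, ∠V_total = 137.6°.

V_total = 25.22∠137.6° V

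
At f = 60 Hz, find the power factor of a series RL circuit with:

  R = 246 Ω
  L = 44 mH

Step 1 — Angular frequency: ω = 2π·f = 2π·60 = 377 rad/s.
Step 2 — Component impedances:
  R: Z = R = 246 Ω
  L: Z = jωL = j·377·0.044 = 0 + j16.59 Ω
Step 3 — Series combination: Z_total = R + L = 246 + j16.59 Ω = 246.6∠3.9° Ω.
Step 4 — Power factor: PF = cos(φ) = Re(Z)/|Z| = 246/246.56 = 0.9977.
Step 5 — Type: Im(Z) = 16.59 ⇒ lagging (phase φ = 3.9°).

PF = 0.9977 (lagging, φ = 3.9°)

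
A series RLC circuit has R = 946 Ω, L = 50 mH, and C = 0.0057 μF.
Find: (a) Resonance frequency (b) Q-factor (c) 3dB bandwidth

Step 1 — Resonance: ω₀ = 1/√(LC) = 1/√(0.05·5.7e-09) = 5.923e+04 rad/s.
Step 2 — f₀ = ω₀/(2π) = 9428 Hz.
Step 3 — Series Q: Q = ω₀L/R = 5.923e+04·0.05/946 = 3.131.
Step 4 — Bandwidth: Δω = ω₀/Q = 1.892e+04 rad/s; BW = Δω/(2π) = 3011 Hz.

(a) f₀ = 9428 Hz  (b) Q = 3.131  (c) BW = 3011 Hz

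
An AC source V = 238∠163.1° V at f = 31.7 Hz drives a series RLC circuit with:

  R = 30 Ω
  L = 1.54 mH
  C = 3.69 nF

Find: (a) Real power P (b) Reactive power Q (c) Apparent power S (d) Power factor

Step 1 — Angular frequency: ω = 2π·f = 2π·31.7 = 199.2 rad/s.
Step 2 — Component impedances:
  R: Z = R = 30 Ω
  L: Z = jωL = j·199.2·0.00154 = 0 + j0.3067 Ω
  C: Z = 1/(jωC) = -j/(ω·C) = 0 - j1.361e+06 Ω
Step 3 — Series combination: Z_total = R + L + C = 30 - j1.361e+06 Ω = 1.361e+06∠-90.0° Ω.
Step 4 — Source phasor: V = 238∠163.1° V = -227.7 + j69.19 V.
Step 5 — Current: I = V / Z = -5.085e-05 - j0.0001674 A = 0.0001749∠-106.9° A.
Step 6 — Complex power: S = V·I* = 9.179e-07 - j0.04163 VA.
Step 7 — Real power: P = Re(S) = 9.179e-07 W.
Step 8 — Reactive power: Q = Im(S) = -0.04163 VAR.
Step 9 — Apparent power: |S| = 0.04163 VA.
Step 10 — Power factor: PF = P/|S| = 2.205e-05 (leading).

(a) P = 9.179e-07 W  (b) Q = -0.04163 VAR  (c) S = 0.04163 VA  (d) PF = 2.205e-05 (leading)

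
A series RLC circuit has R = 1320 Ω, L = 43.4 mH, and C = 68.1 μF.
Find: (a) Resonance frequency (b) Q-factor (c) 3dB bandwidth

Step 1 — Resonance: ω₀ = 1/√(LC) = 1/√(0.0434·6.81e-05) = 581.7 rad/s.
Step 2 — f₀ = ω₀/(2π) = 92.58 Hz.
Step 3 — Series Q: Q = ω₀L/R = 581.7·0.0434/1320 = 0.01912.
Step 4 — Bandwidth: Δω = ω₀/Q = 3.041e+04 rad/s; BW = Δω/(2π) = 4841 Hz.

(a) f₀ = 92.58 Hz  (b) Q = 0.01912  (c) BW = 4841 Hz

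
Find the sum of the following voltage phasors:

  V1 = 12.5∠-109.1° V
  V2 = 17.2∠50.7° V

Step 1 — Convert each phasor to rectangular form:
  V1 = 12.5·(cos(-109.1°) + j·sin(-109.1°)) = -4.09 - j11.81 V
  V2 = 17.2·(cos(50.7°) + j·sin(50.7°)) = 10.89 + j13.31 V
Step 2 — Sum components: V_total = 6.804 + j1.498 V.
Step 3 — Convert to polar: |V_total| = 6.967 V, ∠V_total = 12.4°.

V_total = 6.967∠12.4° V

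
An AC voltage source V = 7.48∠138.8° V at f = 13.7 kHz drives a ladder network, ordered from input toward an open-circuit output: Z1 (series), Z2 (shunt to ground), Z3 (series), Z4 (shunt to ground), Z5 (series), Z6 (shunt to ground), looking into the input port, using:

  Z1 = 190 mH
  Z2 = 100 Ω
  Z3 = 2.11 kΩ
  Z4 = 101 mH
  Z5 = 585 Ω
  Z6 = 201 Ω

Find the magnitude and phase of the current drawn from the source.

Step 1 — Angular frequency: ω = 2π·f = 2π·1.37e+04 = 8.608e+04 rad/s.
Step 2 — Component impedances:
  Z1: Z = jωL = j·8.608e+04·0.19 = 0 + j1.636e+04 Ω
  Z2: Z = R = 100 Ω
  Z3: Z = R = 2110 Ω
  Z4: Z = jωL = j·8.608e+04·0.101 = 0 + j8694 Ω
  Z5: Z = R = 585 Ω
  Z6: Z = R = 201 Ω
Step 3 — Ladder network (open output): work backward from the far end, alternating series and parallel combinations. Z_in = 96.66 + j1.636e+04 Ω = 1.636e+04∠89.7° Ω.
Step 4 — Source phasor: V = 7.48∠138.8° V = -5.628 + j4.927 V.
Step 5 — Ohm's law: I = V / Z_total = (-5.628 + j4.927) / (96.66 + j1.636e+04) = 0.0002992 + j0.0003459 A.
Step 6 — Convert to polar: |I| = 0.0004573 A, ∠I = 49.1°.

I = 0.0004573∠49.1° A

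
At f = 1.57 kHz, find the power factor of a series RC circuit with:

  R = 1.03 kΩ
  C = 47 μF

Step 1 — Angular frequency: ω = 2π·f = 2π·1570 = 9865 rad/s.
Step 2 — Component impedances:
  R: Z = R = 1030 Ω
  C: Z = 1/(jωC) = -j/(ω·C) = 0 - j2.157 Ω
Step 3 — Series combination: Z_total = R + C = 1030 - j2.157 Ω = 1030∠-0.1° Ω.
Step 4 — Power factor: PF = cos(φ) = Re(Z)/|Z| = 1030/1030 = 1.
Step 5 — Type: Im(Z) = -2.157 ⇒ leading (phase φ = -0.1°).

PF = 1 (leading, φ = -0.1°)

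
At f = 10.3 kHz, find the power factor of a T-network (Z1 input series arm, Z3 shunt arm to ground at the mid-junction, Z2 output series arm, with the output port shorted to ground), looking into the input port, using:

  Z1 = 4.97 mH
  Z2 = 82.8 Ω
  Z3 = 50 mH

Step 1 — Angular frequency: ω = 2π·f = 2π·1.03e+04 = 6.472e+04 rad/s.
Step 2 — Component impedances:
  Z1: Z = jωL = j·6.472e+04·0.00497 = 0 + j321.6 Ω
  Z2: Z = R = 82.8 Ω
  Z3: Z = jωL = j·6.472e+04·0.05 = 0 + j3236 Ω
Step 3 — With the output port shorted to ground, the output series arm Z2 runs from the junction to ground; the shunt arm Z3 also runs from the junction to ground. They appear in parallel: Z3 || Z2 = 82.75 + j2.117 Ω.
Step 4 — Series with input arm Z1: Z_in = Z1 + (Z3 || Z2) = 82.75 + j323.8 Ω = 334.2∠75.7° Ω.
Step 5 — Power factor: PF = cos(φ) = Re(Z)/|Z| = 82.75/334.2 = 0.2476.
Step 6 — Type: Im(Z) = 323.8 ⇒ lagging (phase φ = 75.7°).

PF = 0.2476 (lagging, φ = 75.7°)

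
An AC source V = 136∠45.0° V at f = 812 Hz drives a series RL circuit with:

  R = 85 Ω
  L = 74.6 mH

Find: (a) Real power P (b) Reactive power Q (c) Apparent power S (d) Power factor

Step 1 — Angular frequency: ω = 2π·f = 2π·812 = 5102 rad/s.
Step 2 — Component impedances:
  R: Z = R = 85 Ω
  L: Z = jωL = j·5102·0.0746 = 0 + j380.6 Ω
Step 3 — Series combination: Z_total = R + L = 85 + j380.6 Ω = 390∠77.4° Ω.
Step 4 — Source phasor: V = 136∠45.0° V = 96.17 + j96.17 V.
Step 5 — Current: I = V / Z = 0.2944 - j0.1869 A = 0.3487∠-32.4° A.
Step 6 — Complex power: S = V·I* = 10.34 + j46.29 VA.
Step 7 — Real power: P = Re(S) = 10.34 W.
Step 8 — Reactive power: Q = Im(S) = 46.29 VAR.
Step 9 — Apparent power: |S| = 47.43 VA.
Step 10 — Power factor: PF = P/|S| = 0.218 (lagging).

(a) P = 10.34 W  (b) Q = 46.29 VAR  (c) S = 47.43 VA  (d) PF = 0.218 (lagging)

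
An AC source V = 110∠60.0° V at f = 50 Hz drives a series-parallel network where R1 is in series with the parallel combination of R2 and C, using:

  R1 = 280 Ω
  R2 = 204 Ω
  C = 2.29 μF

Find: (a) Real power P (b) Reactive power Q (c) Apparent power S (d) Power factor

Step 1 — Angular frequency: ω = 2π·f = 2π·50 = 314.2 rad/s.
Step 2 — Component impedances:
  R1: Z = R = 280 Ω
  R2: Z = R = 204 Ω
  C: Z = 1/(jωC) = -j/(ω·C) = 0 - j1390 Ω
Step 3 — Parallel branch: R2 || C = 1/(1/R2 + 1/C) = 199.7 - j29.31 Ω.
Step 4 — Series with R1: Z_total = R1 + (R2 || C) = 479.7 - j29.31 Ω = 480.6∠-3.5° Ω.
Step 5 — Source phasor: V = 110∠60.0° V = 55 + j95.26 V.
Step 6 — Current: I = V / Z = 0.1021 + j0.2048 A = 0.2289∠63.5° A.
Step 7 — Complex power: S = V·I* = 25.13 - j1.535 VA.
Step 8 — Real power: P = Re(S) = 25.13 W.
Step 9 — Reactive power: Q = Im(S) = -1.535 VAR.
Step 10 — Apparent power: |S| = 25.18 VA.
Step 11 — Power factor: PF = P/|S| = 0.9981 (leading).

(a) P = 25.13 W  (b) Q = -1.535 VAR  (c) S = 25.18 VA  (d) PF = 0.9981 (leading)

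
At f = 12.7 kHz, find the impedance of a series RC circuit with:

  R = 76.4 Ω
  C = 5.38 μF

Step 1 — Angular frequency: ω = 2π·f = 2π·1.27e+04 = 7.98e+04 rad/s.
Step 2 — Component impedances:
  R: Z = R = 76.4 Ω
  C: Z = 1/(jωC) = -j/(ω·C) = 0 - j2.329 Ω
Step 3 — Series combination: Z_total = R + C = 76.4 - j2.329 Ω = 76.44∠-1.7° Ω.

Z = 76.4 - j2.329 Ω = 76.44∠-1.7° Ω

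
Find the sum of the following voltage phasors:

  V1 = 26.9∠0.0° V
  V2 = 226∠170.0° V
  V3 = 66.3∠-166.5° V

Step 1 — Convert each phasor to rectangular form:
  V1 = 26.9·(cos(0.0°) + j·sin(0.0°)) = 26.9 V
  V2 = 226·(cos(170.0°) + j·sin(170.0°)) = -222.6 + j39.24 V
  V3 = 66.3·(cos(-166.5°) + j·sin(-166.5°)) = -64.47 - j15.48 V
Step 2 — Sum components: V_total = -260.1 + j23.77 V.
Step 3 — Convert to polar: |V_total| = 261.2 V, ∠V_total = 174.8°.

V_total = 261.2∠174.8° V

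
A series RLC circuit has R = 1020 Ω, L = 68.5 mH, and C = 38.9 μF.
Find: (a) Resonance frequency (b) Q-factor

Step 1 — Resonance condition Im(Z)=0 gives ω₀ = 1/√(LC).
Step 2 — ω₀ = 1/√(0.0685·3.89e-05) = 612.6 rad/s.
Step 3 — f₀ = ω₀/(2π) = 97.5 Hz.
Step 4 — Series Q: Q = ω₀L/R = 612.6·0.0685/1020 = 0.04114.

(a) f₀ = 97.5 Hz  (b) Q = 0.04114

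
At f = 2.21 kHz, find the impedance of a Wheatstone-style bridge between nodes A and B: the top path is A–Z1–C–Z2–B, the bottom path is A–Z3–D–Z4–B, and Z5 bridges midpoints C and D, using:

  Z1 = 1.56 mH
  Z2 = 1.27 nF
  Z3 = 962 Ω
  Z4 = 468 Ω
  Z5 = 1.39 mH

Step 1 — Angular frequency: ω = 2π·f = 2π·2210 = 1.389e+04 rad/s.
Step 2 — Component impedances:
  Z1: Z = jωL = j·1.389e+04·0.00156 = 0 + j21.66 Ω
  Z2: Z = 1/(jωC) = -j/(ω·C) = 0 - j5.671e+04 Ω
  Z3: Z = R = 962 Ω
  Z4: Z = R = 468 Ω
  Z5: Z = jωL = j·1.389e+04·0.00139 = 0 + j19.3 Ω
Step 3 — Bridge requires nodal analysis (the Z5 bridge couples midpoints C and D, so the two paths cannot be reduced to a simple series/parallel combination). Setting node B to ground and injecting 1 A at node A, the 3-node admittance system at A, C, D solves to V_A = Z_AB = 470 + j37.02 Ω = 471.5∠4.5° Ω.

Z = 470 + j37.02 Ω = 471.5∠4.5° Ω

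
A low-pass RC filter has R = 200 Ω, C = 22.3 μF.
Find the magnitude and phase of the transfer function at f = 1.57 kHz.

Step 1 — Angular frequency: ω = 2π·1570 = 9865 rad/s.
Step 2 — Transfer function: H(jω) = 1/(1 + jωRC).
Step 3 — Denominator: 1 + jωRC = 1 + j·9865·200·2.23e-05 = 1 + j44.
Step 4 — H = 0.0005164 - j0.02272.
Step 5 — Magnitude: |H| = 0.02272 (-32.9 dB); phase: φ = -88.7°.

|H| = 0.02272 (-32.9 dB), φ = -88.7°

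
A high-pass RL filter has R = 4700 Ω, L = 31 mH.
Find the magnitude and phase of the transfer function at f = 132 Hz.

Step 1 — Angular frequency: ω = 2π·132 = 829.4 rad/s.
Step 2 — Transfer function: H(jω) = jωL/(R + jωL).
Step 3 — Numerator jωL = j·25.71; denominator R + jωL = 4700 + j25.71.
Step 4 — H = 2.992e-05 + j0.00547.
Step 5 — Magnitude: |H| = 0.00547 (-45.2 dB); phase: φ = 89.7°.

|H| = 0.00547 (-45.2 dB), φ = 89.7°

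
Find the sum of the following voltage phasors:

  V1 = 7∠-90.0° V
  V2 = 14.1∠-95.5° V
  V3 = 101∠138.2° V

Step 1 — Convert each phasor to rectangular form:
  V1 = 7·(cos(-90.0°) + j·sin(-90.0°)) = 0 - j7 V
  V2 = 14.1·(cos(-95.5°) + j·sin(-95.5°)) = -1.351 - j14.04 V
  V3 = 101·(cos(138.2°) + j·sin(138.2°)) = -75.29 + j67.32 V
Step 2 — Sum components: V_total = -76.64 + j46.28 V.
Step 3 — Convert to polar: |V_total| = 89.54 V, ∠V_total = 148.9°.

V_total = 89.54∠148.9° V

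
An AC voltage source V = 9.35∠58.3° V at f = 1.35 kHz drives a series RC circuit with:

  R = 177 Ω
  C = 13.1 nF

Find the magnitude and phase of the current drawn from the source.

Step 1 — Angular frequency: ω = 2π·f = 2π·1350 = 8482 rad/s.
Step 2 — Component impedances:
  R: Z = R = 177 Ω
  C: Z = 1/(jωC) = -j/(ω·C) = 0 - j8999 Ω
Step 3 — Series combination: Z_total = R + C = 177 - j8999 Ω = 9001∠-88.9° Ω.
Step 4 — Source phasor: V = 9.35∠58.3° V = 4.913 + j7.955 V.
Step 5 — Ohm's law: I = V / Z_total = (4.913 + j7.955) / (177 - j8999) = -0.0008729 + j0.0005631 A.
Step 6 — Convert to polar: |I| = 0.001039 A, ∠I = 147.2°.

I = 0.001039∠147.2° A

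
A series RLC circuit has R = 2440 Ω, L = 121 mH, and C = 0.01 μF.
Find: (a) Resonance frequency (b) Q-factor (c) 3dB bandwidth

Step 1 — Resonance: ω₀ = 1/√(LC) = 1/√(0.121·1e-08) = 2.875e+04 rad/s.
Step 2 — f₀ = ω₀/(2π) = 4575 Hz.
Step 3 — Series Q: Q = ω₀L/R = 2.875e+04·0.121/2440 = 1.426.
Step 4 — Bandwidth: Δω = ω₀/Q = 2.017e+04 rad/s; BW = Δω/(2π) = 3209 Hz.

(a) f₀ = 4575 Hz  (b) Q = 1.426  (c) BW = 3209 Hz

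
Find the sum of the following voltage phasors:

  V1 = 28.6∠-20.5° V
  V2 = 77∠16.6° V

Step 1 — Convert each phasor to rectangular form:
  V1 = 28.6·(cos(-20.5°) + j·sin(-20.5°)) = 26.79 - j10.02 V
  V2 = 77·(cos(16.6°) + j·sin(16.6°)) = 73.79 + j22 V
Step 2 — Sum components: V_total = 100.6 + j11.98 V.
Step 3 — Convert to polar: |V_total| = 101.3 V, ∠V_total = 6.8°.

V_total = 101.3∠6.8° V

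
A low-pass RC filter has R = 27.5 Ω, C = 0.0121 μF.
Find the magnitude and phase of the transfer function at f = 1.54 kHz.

Step 1 — Angular frequency: ω = 2π·1540 = 9676 rad/s.
Step 2 — Transfer function: H(jω) = 1/(1 + jωRC).
Step 3 — Denominator: 1 + jωRC = 1 + j·9676·27.5·1.21e-08 = 1 + j0.00322.
Step 4 — H = 1 - j0.00322.
Step 5 — Magnitude: |H| = 1 (-0.0 dB); phase: φ = -0.2°.

|H| = 1 (-0.0 dB), φ = -0.2°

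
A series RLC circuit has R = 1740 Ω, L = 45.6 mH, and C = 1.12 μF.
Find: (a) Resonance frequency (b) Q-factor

Step 1 — Resonance condition Im(Z)=0 gives ω₀ = 1/√(LC).
Step 2 — ω₀ = 1/√(0.0456·1.12e-06) = 4425 rad/s.
Step 3 — f₀ = ω₀/(2π) = 704.3 Hz.
Step 4 — Series Q: Q = ω₀L/R = 4425·0.0456/1740 = 0.116.

(a) f₀ = 704.3 Hz  (b) Q = 0.116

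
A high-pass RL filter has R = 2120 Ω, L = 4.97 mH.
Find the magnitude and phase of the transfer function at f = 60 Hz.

Step 1 — Angular frequency: ω = 2π·60 = 377 rad/s.
Step 2 — Transfer function: H(jω) = jωL/(R + jωL).
Step 3 — Numerator jωL = j·1.874; denominator R + jωL = 2120 + j1.874.
Step 4 — H = 7.811e-07 + j0.0008838.
Step 5 — Magnitude: |H| = 0.0008838 (-61.1 dB); phase: φ = 89.9°.

|H| = 0.0008838 (-61.1 dB), φ = 89.9°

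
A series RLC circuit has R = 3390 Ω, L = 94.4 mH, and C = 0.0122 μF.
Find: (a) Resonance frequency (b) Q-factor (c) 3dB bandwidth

Step 1 — Resonance: ω₀ = 1/√(LC) = 1/√(0.0944·1.22e-08) = 2.947e+04 rad/s.
Step 2 — f₀ = ω₀/(2π) = 4690 Hz.
Step 3 — Series Q: Q = ω₀L/R = 2.947e+04·0.0944/3390 = 0.8206.
Step 4 — Bandwidth: Δω = ω₀/Q = 3.591e+04 rad/s; BW = Δω/(2π) = 5715 Hz.

(a) f₀ = 4690 Hz  (b) Q = 0.8206  (c) BW = 5715 Hz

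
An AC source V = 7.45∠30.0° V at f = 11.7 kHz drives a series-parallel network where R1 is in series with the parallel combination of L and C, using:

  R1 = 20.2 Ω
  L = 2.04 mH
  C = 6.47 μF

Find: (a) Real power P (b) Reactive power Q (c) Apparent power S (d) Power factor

Step 1 — Angular frequency: ω = 2π·f = 2π·1.17e+04 = 7.351e+04 rad/s.
Step 2 — Component impedances:
  R1: Z = R = 20.2 Ω
  L: Z = jωL = j·7.351e+04·0.00204 = 0 + j150 Ω
  C: Z = 1/(jωC) = -j/(ω·C) = 0 - j2.102 Ω
Step 3 — Parallel branch: L || C = 1/(1/L + 1/C) = 0 - j2.132 Ω.
Step 4 — Series with R1: Z_total = R1 + (L || C) = 20.2 - j2.132 Ω = 20.31∠-6.0° Ω.
Step 5 — Source phasor: V = 7.45∠30.0° V = 6.452 + j3.725 V.
Step 6 — Current: I = V / Z = 0.2966 + j0.2157 A = 0.3668∠36.0° A.
Step 7 — Complex power: S = V·I* = 2.717 - j0.2869 VA.
Step 8 — Real power: P = Re(S) = 2.717 W.
Step 9 — Reactive power: Q = Im(S) = -0.2869 VAR.
Step 10 — Apparent power: |S| = 2.732 VA.
Step 11 — Power factor: PF = P/|S| = 0.9945 (leading).

(a) P = 2.717 W  (b) Q = -0.2869 VAR  (c) S = 2.732 VA  (d) PF = 0.9945 (leading)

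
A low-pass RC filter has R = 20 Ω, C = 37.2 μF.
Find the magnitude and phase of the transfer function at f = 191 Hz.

Step 1 — Angular frequency: ω = 2π·191 = 1200 rad/s.
Step 2 — Transfer function: H(jω) = 1/(1 + jωRC).
Step 3 — Denominator: 1 + jωRC = 1 + j·1200·20·3.72e-05 = 1 + j0.8929.
Step 4 — H = 0.5564 - j0.4968.
Step 5 — Magnitude: |H| = 0.7459 (-2.5 dB); phase: φ = -41.8°.

|H| = 0.7459 (-2.5 dB), φ = -41.8°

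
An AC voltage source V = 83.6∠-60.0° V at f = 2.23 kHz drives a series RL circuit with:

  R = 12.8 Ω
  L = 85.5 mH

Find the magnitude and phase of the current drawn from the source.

Step 1 — Angular frequency: ω = 2π·f = 2π·2230 = 1.401e+04 rad/s.
Step 2 — Component impedances:
  R: Z = R = 12.8 Ω
  L: Z = jωL = j·1.401e+04·0.0855 = 0 + j1198 Ω
Step 3 — Series combination: Z_total = R + L = 12.8 + j1198 Ω = 1198∠89.4° Ω.
Step 4 — Source phasor: V = 83.6∠-60.0° V = 41.8 - j72.4 V.
Step 5 — Ohm's law: I = V / Z_total = (41.8 - j72.4) / (12.8 + j1198) = -0.06005 - j0.03553 A.
Step 6 — Convert to polar: |I| = 0.06978 A, ∠I = -149.4°.

I = 0.06978∠-149.4° A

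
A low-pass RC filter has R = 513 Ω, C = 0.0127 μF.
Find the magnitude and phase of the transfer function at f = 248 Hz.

Step 1 — Angular frequency: ω = 2π·248 = 1558 rad/s.
Step 2 — Transfer function: H(jω) = 1/(1 + jωRC).
Step 3 — Denominator: 1 + jωRC = 1 + j·1558·513·1.27e-08 = 1 + j0.01015.
Step 4 — H = 0.9999 - j0.01015.
Step 5 — Magnitude: |H| = 0.9999 (-0.0 dB); phase: φ = -0.6°.

|H| = 0.9999 (-0.0 dB), φ = -0.6°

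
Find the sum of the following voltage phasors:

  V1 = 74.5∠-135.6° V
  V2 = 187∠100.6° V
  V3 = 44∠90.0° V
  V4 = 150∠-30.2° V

Step 1 — Convert each phasor to rectangular form:
  V1 = 74.5·(cos(-135.6°) + j·sin(-135.6°)) = -53.23 - j52.12 V
  V2 = 187·(cos(100.6°) + j·sin(100.6°)) = -34.4 + j183.8 V
  V3 = 44·(cos(90.0°) + j·sin(90.0°)) = 0 + j44 V
  V4 = 150·(cos(-30.2°) + j·sin(-30.2°)) = 129.6 - j75.45 V
Step 2 — Sum components: V_total = 42.01 + j100.2 V.
Step 3 — Convert to polar: |V_total| = 108.7 V, ∠V_total = 67.3°.

V_total = 108.7∠67.3° V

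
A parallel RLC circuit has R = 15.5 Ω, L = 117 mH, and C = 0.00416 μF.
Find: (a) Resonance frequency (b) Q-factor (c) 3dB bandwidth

Step 1 — Resonance: ω₀ = 1/√(LC) = 1/√(0.117·4.16e-09) = 4.533e+04 rad/s.
Step 2 — f₀ = ω₀/(2π) = 7214 Hz.
Step 3 — Parallel Q: Q = R/(ω₀L) = 15.5/(4.533e+04·0.117) = 0.002923.
Step 4 — Bandwidth: Δω = ω₀/Q = 1.551e+07 rad/s; BW = Δω/(2π) = 2.468e+06 Hz.

(a) f₀ = 7214 Hz  (b) Q = 0.002923  (c) BW = 2.468e+06 Hz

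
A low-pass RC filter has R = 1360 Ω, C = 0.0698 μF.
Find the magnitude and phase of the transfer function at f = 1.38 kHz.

Step 1 — Angular frequency: ω = 2π·1380 = 8671 rad/s.
Step 2 — Transfer function: H(jω) = 1/(1 + jωRC).
Step 3 — Denominator: 1 + jωRC = 1 + j·8671·1360·6.98e-08 = 1 + j0.8231.
Step 4 — H = 0.5961 - j0.4907.
Step 5 — Magnitude: |H| = 0.7721 (-2.2 dB); phase: φ = -39.5°.

|H| = 0.7721 (-2.2 dB), φ = -39.5°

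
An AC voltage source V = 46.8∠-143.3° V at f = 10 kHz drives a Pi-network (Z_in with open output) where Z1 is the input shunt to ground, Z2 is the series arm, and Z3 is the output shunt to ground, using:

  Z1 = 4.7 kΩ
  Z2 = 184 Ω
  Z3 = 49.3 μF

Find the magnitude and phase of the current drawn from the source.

Step 1 — Angular frequency: ω = 2π·f = 2π·1e+04 = 6.283e+04 rad/s.
Step 2 — Component impedances:
  Z1: Z = R = 4700 Ω
  Z2: Z = R = 184 Ω
  Z3: Z = 1/(jωC) = -j/(ω·C) = 0 - j0.3228 Ω
Step 3 — With open output, the series arm Z2 and the output shunt Z3 appear in series to ground: Z2 + Z3 = 184 - j0.3228 Ω.
Step 4 — Parallel with input shunt Z1: Z_in = Z1 || (Z2 + Z3) = 177.1 - j0.299 Ω = 177.1∠-0.1° Ω.
Step 5 — Source phasor: V = 46.8∠-143.3° V = -37.52 - j27.97 V.
Step 6 — Ohm's law: I = V / Z_total = (-37.52 - j27.97) / (177.1 - j0.299) = -0.2116 - j0.1583 A.
Step 7 — Convert to polar: |I| = 0.2643 A, ∠I = -143.2°.

I = 0.2643∠-143.2° A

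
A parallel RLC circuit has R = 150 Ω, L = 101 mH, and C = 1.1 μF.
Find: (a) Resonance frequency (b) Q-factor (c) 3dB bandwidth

Step 1 — Resonance: ω₀ = 1/√(LC) = 1/√(0.101·1.1e-06) = 3000 rad/s.
Step 2 — f₀ = ω₀/(2π) = 477.5 Hz.
Step 3 — Parallel Q: Q = R/(ω₀L) = 150/(3000·0.101) = 0.495.
Step 4 — Bandwidth: Δω = ω₀/Q = 6061 rad/s; BW = Δω/(2π) = 964.6 Hz.

(a) f₀ = 477.5 Hz  (b) Q = 0.495  (c) BW = 964.6 Hz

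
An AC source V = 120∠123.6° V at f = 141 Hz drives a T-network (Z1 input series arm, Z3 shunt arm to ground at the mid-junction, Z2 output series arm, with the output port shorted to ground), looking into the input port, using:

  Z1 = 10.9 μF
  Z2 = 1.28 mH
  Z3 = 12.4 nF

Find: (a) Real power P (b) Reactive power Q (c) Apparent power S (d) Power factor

Step 1 — Angular frequency: ω = 2π·f = 2π·141 = 885.9 rad/s.
Step 2 — Component impedances:
  Z1: Z = 1/(jωC) = -j/(ω·C) = 0 - j103.6 Ω
  Z2: Z = jωL = j·885.9·0.00128 = 0 + j1.134 Ω
  Z3: Z = 1/(jωC) = -j/(ω·C) = 0 - j9.103e+04 Ω
Step 3 — With the output port shorted to ground, the output series arm Z2 runs from the junction to ground; the shunt arm Z3 also runs from the junction to ground. They appear in parallel: Z3 || Z2 = 0 + j1.134 Ω.
Step 4 — Series with input arm Z1: Z_in = Z1 + (Z3 || Z2) = 0 - j102.4 Ω = 102.4∠-90.0° Ω.
Step 5 — Source phasor: V = 120∠123.6° V = -66.41 + j99.95 V.
Step 6 — Current: I = V / Z = -0.9759 - j0.6484 A = 1.172∠-146.4° A.
Step 7 — Complex power: S = V·I* = 0 - j140.6 VA.
Step 8 — Real power: P = Re(S) = 0 W.
Step 9 — Reactive power: Q = Im(S) = -140.6 VAR.
Step 10 — Apparent power: |S| = 140.6 VA.
Step 11 — Power factor: PF = P/|S| = 0 (leading).

(a) P = 0 W  (b) Q = -140.6 VAR  (c) S = 140.6 VA  (d) PF = 0 (leading)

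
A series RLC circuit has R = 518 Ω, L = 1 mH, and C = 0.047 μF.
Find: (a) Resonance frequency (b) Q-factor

Step 1 — Resonance condition Im(Z)=0 gives ω₀ = 1/√(LC).
Step 2 — ω₀ = 1/√(0.001·4.7e-08) = 1.459e+05 rad/s.
Step 3 — f₀ = ω₀/(2π) = 2.322e+04 Hz.
Step 4 — Series Q: Q = ω₀L/R = 1.459e+05·0.001/518 = 0.2816.

(a) f₀ = 2.322e+04 Hz  (b) Q = 0.2816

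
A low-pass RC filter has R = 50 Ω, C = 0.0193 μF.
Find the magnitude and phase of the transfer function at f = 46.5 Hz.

Step 1 — Angular frequency: ω = 2π·46.5 = 292.2 rad/s.
Step 2 — Transfer function: H(jω) = 1/(1 + jωRC).
Step 3 — Denominator: 1 + jωRC = 1 + j·292.2·50·1.93e-08 = 1 + j0.0002819.
Step 4 — H = 1 - j0.0002819.
Step 5 — Magnitude: |H| = 1 (-0.0 dB); phase: φ = -0.0°.

|H| = 1 (-0.0 dB), φ = -0.0°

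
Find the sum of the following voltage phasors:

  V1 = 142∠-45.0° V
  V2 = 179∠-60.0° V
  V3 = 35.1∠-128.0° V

Step 1 — Convert each phasor to rectangular form:
  V1 = 142·(cos(-45.0°) + j·sin(-45.0°)) = 100.4 - j100.4 V
  V2 = 179·(cos(-60.0°) + j·sin(-60.0°)) = 89.5 - j155 V
  V3 = 35.1·(cos(-128.0°) + j·sin(-128.0°)) = -21.61 - j27.66 V
Step 2 — Sum components: V_total = 168.3 - j283.1 V.
Step 3 — Convert to polar: |V_total| = 329.3 V, ∠V_total = -59.3°.

V_total = 329.3∠-59.3° V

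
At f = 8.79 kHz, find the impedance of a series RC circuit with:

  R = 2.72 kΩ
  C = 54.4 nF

Step 1 — Angular frequency: ω = 2π·f = 2π·8790 = 5.523e+04 rad/s.
Step 2 — Component impedances:
  R: Z = R = 2720 Ω
  C: Z = 1/(jωC) = -j/(ω·C) = 0 - j332.8 Ω
Step 3 — Series combination: Z_total = R + C = 2720 - j332.8 Ω = 2740∠-7.0° Ω.

Z = 2720 - j332.8 Ω = 2740∠-7.0° Ω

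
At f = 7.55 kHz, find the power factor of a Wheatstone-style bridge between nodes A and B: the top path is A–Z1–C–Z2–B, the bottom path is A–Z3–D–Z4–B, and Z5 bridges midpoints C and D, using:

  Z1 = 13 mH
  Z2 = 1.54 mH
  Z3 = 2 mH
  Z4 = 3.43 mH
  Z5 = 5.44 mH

Step 1 — Angular frequency: ω = 2π·f = 2π·7550 = 4.744e+04 rad/s.
Step 2 — Component impedances:
  Z1: Z = jωL = j·4.744e+04·0.013 = 0 + j616.7 Ω
  Z2: Z = jωL = j·4.744e+04·0.00154 = 0 + j73.05 Ω
  Z3: Z = jωL = j·4.744e+04·0.002 = 0 + j94.88 Ω
  Z4: Z = jωL = j·4.744e+04·0.00343 = 0 + j162.7 Ω
  Z5: Z = jωL = j·4.744e+04·0.00544 = 0 + j258.1 Ω
Step 3 — Bridge requires nodal analysis (the Z5 bridge couples midpoints C and D, so the two paths cannot be reduced to a simple series/parallel combination). Setting node B to ground and injecting 1 A at node A, the 3-node admittance system at A, C, D solves to V_A = Z_AB = 0 + j165.2 Ω = 165.2∠90.0° Ω.
Step 4 — Power factor: PF = cos(φ) = Re(Z)/|Z| = 0/165.2 = 0.
Step 5 — Type: Im(Z) = 165.2 ⇒ lagging (phase φ = 90.0°).

PF = 0 (lagging, φ = 90.0°)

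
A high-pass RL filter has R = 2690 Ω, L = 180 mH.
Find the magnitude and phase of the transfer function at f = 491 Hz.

Step 1 — Angular frequency: ω = 2π·491 = 3085 rad/s.
Step 2 — Transfer function: H(jω) = jωL/(R + jωL).
Step 3 — Numerator jωL = j·555.3; denominator R + jωL = 2690 + j555.3.
Step 4 — H = 0.04087 + j0.198.
Step 5 — Magnitude: |H| = 0.2022 (-13.9 dB); phase: φ = 78.3°.

|H| = 0.2022 (-13.9 dB), φ = 78.3°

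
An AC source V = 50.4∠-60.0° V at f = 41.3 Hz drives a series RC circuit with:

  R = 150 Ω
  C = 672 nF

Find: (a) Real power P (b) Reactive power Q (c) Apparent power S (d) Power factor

Step 1 — Angular frequency: ω = 2π·f = 2π·41.3 = 259.5 rad/s.
Step 2 — Component impedances:
  R: Z = R = 150 Ω
  C: Z = 1/(jωC) = -j/(ω·C) = 0 - j5735 Ω
Step 3 — Series combination: Z_total = R + C = 150 - j5735 Ω = 5737∠-88.5° Ω.
Step 4 — Source phasor: V = 50.4∠-60.0° V = 25.2 - j43.65 V.
Step 5 — Current: I = V / Z = 0.007721 + j0.004192 A = 0.008786∠28.5° A.
Step 6 — Complex power: S = V·I* = 0.01158 - j0.4427 VA.
Step 7 — Real power: P = Re(S) = 0.01158 W.
Step 8 — Reactive power: Q = Im(S) = -0.4427 VAR.
Step 9 — Apparent power: |S| = 0.4428 VA.
Step 10 — Power factor: PF = P/|S| = 0.02615 (leading).

(a) P = 0.01158 W  (b) Q = -0.4427 VAR  (c) S = 0.4428 VA  (d) PF = 0.02615 (leading)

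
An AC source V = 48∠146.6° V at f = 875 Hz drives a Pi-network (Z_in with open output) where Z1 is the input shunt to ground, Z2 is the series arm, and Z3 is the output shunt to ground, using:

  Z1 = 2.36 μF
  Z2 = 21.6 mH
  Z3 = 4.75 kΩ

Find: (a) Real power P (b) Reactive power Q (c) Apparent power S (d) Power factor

Step 1 — Angular frequency: ω = 2π·f = 2π·875 = 5498 rad/s.
Step 2 — Component impedances:
  Z1: Z = 1/(jωC) = -j/(ω·C) = 0 - j77.07 Ω
  Z2: Z = jωL = j·5498·0.0216 = 0 + j118.8 Ω
  Z3: Z = R = 4750 Ω
Step 3 — With open output, the series arm Z2 and the output shunt Z3 appear in series to ground: Z2 + Z3 = 4750 + j118.8 Ω.
Step 4 — Parallel with input shunt Z1: Z_in = Z1 || (Z2 + Z3) = 1.25 - j77.08 Ω = 77.09∠-89.1° Ω.
Step 5 — Source phasor: V = 48∠146.6° V = -40.07 + j26.42 V.
Step 6 — Current: I = V / Z = -0.3511 - j0.5142 A = 0.6226∠-124.3° A.
Step 7 — Complex power: S = V·I* = 0.4847 - j29.88 VA.
Step 8 — Real power: P = Re(S) = 0.4847 W.
Step 9 — Reactive power: Q = Im(S) = -29.88 VAR.
Step 10 — Apparent power: |S| = 29.89 VA.
Step 11 — Power factor: PF = P/|S| = 0.01622 (leading).

(a) P = 0.4847 W  (b) Q = -29.88 VAR  (c) S = 29.89 VA  (d) PF = 0.01622 (leading)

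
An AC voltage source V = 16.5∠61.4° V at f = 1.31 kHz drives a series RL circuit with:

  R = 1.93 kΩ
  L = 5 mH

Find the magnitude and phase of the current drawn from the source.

Step 1 — Angular frequency: ω = 2π·f = 2π·1310 = 8231 rad/s.
Step 2 — Component impedances:
  R: Z = R = 1930 Ω
  L: Z = jωL = j·8231·0.005 = 0 + j41.15 Ω
Step 3 — Series combination: Z_total = R + L = 1930 + j41.15 Ω = 1930∠1.2° Ω.
Step 4 — Source phasor: V = 16.5∠61.4° V = 7.898 + j14.49 V.
Step 5 — Ohm's law: I = V / Z_total = (7.898 + j14.49) / (1930 + j41.15) = 0.004251 + j0.007415 A.
Step 6 — Convert to polar: |I| = 0.008547 A, ∠I = 60.2°.

I = 0.008547∠60.2° A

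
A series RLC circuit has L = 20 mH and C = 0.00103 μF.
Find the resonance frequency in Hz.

Step 1 — Resonance condition Im(Z)=0 gives ω₀ = 1/√(LC).
Step 2 — ω₀ = 1/√(0.02·1.03e-09) = 2.203e+05 rad/s.
Step 3 — f₀ = ω₀/(2π) = 3.507e+04 Hz.

f₀ = 3.507e+04 Hz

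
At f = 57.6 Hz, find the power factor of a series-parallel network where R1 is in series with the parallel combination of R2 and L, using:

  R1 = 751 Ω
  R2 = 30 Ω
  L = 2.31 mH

Step 1 — Angular frequency: ω = 2π·f = 2π·57.6 = 361.9 rad/s.
Step 2 — Component impedances:
  R1: Z = R = 751 Ω
  R2: Z = R = 30 Ω
  L: Z = jωL = j·361.9·0.00231 = 0 + j0.836 Ω
Step 3 — Parallel branch: R2 || L = 1/(1/R2 + 1/L) = 0.02328 + j0.8354 Ω.
Step 4 — Series with R1: Z_total = R1 + (R2 || L) = 751 + j0.8354 Ω = 751∠0.1° Ω.
Step 5 — Power factor: PF = cos(φ) = Re(Z)/|Z| = 751/751 = 1.
Step 6 — Type: Im(Z) = 0.8354 ⇒ lagging (phase φ = 0.1°).

PF = 1 (lagging, φ = 0.1°)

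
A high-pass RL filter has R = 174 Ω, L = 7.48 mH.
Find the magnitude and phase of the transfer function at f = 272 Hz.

Step 1 — Angular frequency: ω = 2π·272 = 1709 rad/s.
Step 2 — Transfer function: H(jω) = jωL/(R + jωL).
Step 3 — Numerator jωL = j·12.78; denominator R + jωL = 174 + j12.78.
Step 4 — H = 0.005369 + j0.07307.
Step 5 — Magnitude: |H| = 0.07327 (-22.7 dB); phase: φ = 85.8°.

|H| = 0.07327 (-22.7 dB), φ = 85.8°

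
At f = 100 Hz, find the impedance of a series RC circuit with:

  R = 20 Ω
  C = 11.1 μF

Step 1 — Angular frequency: ω = 2π·f = 2π·100 = 628.3 rad/s.
Step 2 — Component impedances:
  R: Z = R = 20 Ω
  C: Z = 1/(jωC) = -j/(ω·C) = 0 - j143.4 Ω
Step 3 — Series combination: Z_total = R + C = 20 - j143.4 Ω = 144.8∠-82.1° Ω.

Z = 20 - j143.4 Ω = 144.8∠-82.1° Ω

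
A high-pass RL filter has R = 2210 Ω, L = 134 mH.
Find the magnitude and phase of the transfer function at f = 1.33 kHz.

Step 1 — Angular frequency: ω = 2π·1330 = 8357 rad/s.
Step 2 — Transfer function: H(jω) = jωL/(R + jωL).
Step 3 — Numerator jωL = j·1120; denominator R + jωL = 2210 + j1120.
Step 4 — H = 0.2043 + j0.4032.
Step 5 — Magnitude: |H| = 0.452 (-6.9 dB); phase: φ = 63.1°.

|H| = 0.452 (-6.9 dB), φ = 63.1°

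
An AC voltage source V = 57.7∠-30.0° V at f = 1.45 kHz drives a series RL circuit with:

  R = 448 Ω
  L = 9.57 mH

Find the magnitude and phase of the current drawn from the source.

Step 1 — Angular frequency: ω = 2π·f = 2π·1450 = 9111 rad/s.
Step 2 — Component impedances:
  R: Z = R = 448 Ω
  L: Z = jωL = j·9111·0.00957 = 0 + j87.19 Ω
Step 3 — Series combination: Z_total = R + L = 448 + j87.19 Ω = 456.4∠11.0° Ω.
Step 4 — Source phasor: V = 57.7∠-30.0° V = 49.97 - j28.85 V.
Step 5 — Ohm's law: I = V / Z_total = (49.97 - j28.85) / (448 + j87.19) = 0.09539 - j0.08296 A.
Step 6 — Convert to polar: |I| = 0.1264 A, ∠I = -41.0°.

I = 0.1264∠-41.0° A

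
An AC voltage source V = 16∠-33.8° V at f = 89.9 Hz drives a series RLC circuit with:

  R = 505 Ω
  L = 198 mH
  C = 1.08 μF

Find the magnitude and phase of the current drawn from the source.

Step 1 — Angular frequency: ω = 2π·f = 2π·89.9 = 564.9 rad/s.
Step 2 — Component impedances:
  R: Z = R = 505 Ω
  L: Z = jωL = j·564.9·0.198 = 0 + j111.8 Ω
  C: Z = 1/(jωC) = -j/(ω·C) = 0 - j1639 Ω
Step 3 — Series combination: Z_total = R + L + C = 505 - j1527 Ω = 1609∠-71.7° Ω.
Step 4 — Source phasor: V = 16∠-33.8° V = 13.3 - j8.901 V.
Step 5 — Ohm's law: I = V / Z_total = (13.3 - j8.901) / (505 - j1527) = 0.007848 + j0.00611 A.
Step 6 — Convert to polar: |I| = 0.009946 A, ∠I = 37.9°.

I = 0.009946∠37.9° A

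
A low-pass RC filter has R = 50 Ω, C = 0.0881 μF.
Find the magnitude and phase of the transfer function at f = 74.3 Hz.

Step 1 — Angular frequency: ω = 2π·74.3 = 466.8 rad/s.
Step 2 — Transfer function: H(jω) = 1/(1 + jωRC).
Step 3 — Denominator: 1 + jωRC = 1 + j·466.8·50·8.81e-08 = 1 + j0.002056.
Step 4 — H = 1 - j0.002056.
Step 5 — Magnitude: |H| = 1 (-0.0 dB); phase: φ = -0.1°.

|H| = 1 (-0.0 dB), φ = -0.1°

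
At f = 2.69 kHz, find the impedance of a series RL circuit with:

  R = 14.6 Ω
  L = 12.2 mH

Step 1 — Angular frequency: ω = 2π·f = 2π·2690 = 1.69e+04 rad/s.
Step 2 — Component impedances:
  R: Z = R = 14.6 Ω
  L: Z = jωL = j·1.69e+04·0.0122 = 0 + j206.2 Ω
Step 3 — Series combination: Z_total = R + L = 14.6 + j206.2 Ω = 206.7∠85.9° Ω.

Z = 14.6 + j206.2 Ω = 206.7∠85.9° Ω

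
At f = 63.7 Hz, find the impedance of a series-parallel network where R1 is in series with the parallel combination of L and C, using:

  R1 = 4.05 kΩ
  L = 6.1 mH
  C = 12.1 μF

Step 1 — Angular frequency: ω = 2π·f = 2π·63.7 = 400.2 rad/s.
Step 2 — Component impedances:
  R1: Z = R = 4050 Ω
  L: Z = jωL = j·400.2·0.0061 = 0 + j2.441 Ω
  C: Z = 1/(jωC) = -j/(ω·C) = 0 - j206.5 Ω
Step 3 — Parallel branch: L || C = 1/(1/L + 1/C) = 0 + j2.471 Ω.
Step 4 — Series with R1: Z_total = R1 + (L || C) = 4050 + j2.471 Ω = 4050∠0.0° Ω.

Z = 4050 + j2.471 Ω = 4050∠0.0° Ω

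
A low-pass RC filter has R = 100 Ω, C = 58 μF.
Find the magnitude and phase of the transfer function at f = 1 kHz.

Step 1 — Angular frequency: ω = 2π·1000 = 6283 rad/s.
Step 2 — Transfer function: H(jω) = 1/(1 + jωRC).
Step 3 — Denominator: 1 + jωRC = 1 + j·6283·100·5.8e-05 = 1 + j36.44.
Step 4 — H = 0.0007524 - j0.02742.
Step 5 — Magnitude: |H| = 0.02743 (-31.2 dB); phase: φ = -88.4°.

|H| = 0.02743 (-31.2 dB), φ = -88.4°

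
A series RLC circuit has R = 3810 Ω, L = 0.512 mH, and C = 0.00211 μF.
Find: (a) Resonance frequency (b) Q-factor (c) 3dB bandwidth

Step 1 — Resonance: ω₀ = 1/√(LC) = 1/√(0.000512·2.11e-09) = 9.621e+05 rad/s.
Step 2 — f₀ = ω₀/(2π) = 1.531e+05 Hz.
Step 3 — Series Q: Q = ω₀L/R = 9.621e+05·0.000512/3810 = 0.1293.
Step 4 — Bandwidth: Δω = ω₀/Q = 7.441e+06 rad/s; BW = Δω/(2π) = 1.184e+06 Hz.

(a) f₀ = 1.531e+05 Hz  (b) Q = 0.1293  (c) BW = 1.184e+06 Hz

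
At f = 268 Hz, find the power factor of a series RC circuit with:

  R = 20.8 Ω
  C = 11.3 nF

Step 1 — Angular frequency: ω = 2π·f = 2π·268 = 1684 rad/s.
Step 2 — Component impedances:
  R: Z = R = 20.8 Ω
  C: Z = 1/(jωC) = -j/(ω·C) = 0 - j5.255e+04 Ω
Step 3 — Series combination: Z_total = R + C = 20.8 - j5.255e+04 Ω = 5.255e+04∠-90.0° Ω.
Step 4 — Power factor: PF = cos(φ) = Re(Z)/|Z| = 20.8/5.255e+04 = 0.0003958.
Step 5 — Type: Im(Z) = -5.255e+04 ⇒ leading (phase φ = -90.0°).

PF = 0.0003958 (leading, φ = -90.0°)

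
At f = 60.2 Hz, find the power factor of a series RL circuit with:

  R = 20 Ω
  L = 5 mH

Step 1 — Angular frequency: ω = 2π·f = 2π·60.2 = 378.2 rad/s.
Step 2 — Component impedances:
  R: Z = R = 20 Ω
  L: Z = jωL = j·378.2·0.005 = 0 + j1.891 Ω
Step 3 — Series combination: Z_total = R + L = 20 + j1.891 Ω = 20.09∠5.4° Ω.
Step 4 — Power factor: PF = cos(φ) = Re(Z)/|Z| = 20/20.089 = 0.9956.
Step 5 — Type: Im(Z) = 1.891 ⇒ lagging (phase φ = 5.4°).

PF = 0.9956 (lagging, φ = 5.4°)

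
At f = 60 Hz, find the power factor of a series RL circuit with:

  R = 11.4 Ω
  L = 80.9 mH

Step 1 — Angular frequency: ω = 2π·f = 2π·60 = 377 rad/s.
Step 2 — Component impedances:
  R: Z = R = 11.4 Ω
  L: Z = jωL = j·377·0.0809 = 0 + j30.5 Ω
Step 3 — Series combination: Z_total = R + L = 11.4 + j30.5 Ω = 32.56∠69.5° Ω.
Step 4 — Power factor: PF = cos(φ) = Re(Z)/|Z| = 11.4/32.56 = 0.3501.
Step 5 — Type: Im(Z) = 30.5 ⇒ lagging (phase φ = 69.5°).

PF = 0.3501 (lagging, φ = 69.5°)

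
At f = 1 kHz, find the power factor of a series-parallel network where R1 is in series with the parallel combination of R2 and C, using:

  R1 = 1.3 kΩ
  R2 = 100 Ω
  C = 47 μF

Step 1 — Angular frequency: ω = 2π·f = 2π·1000 = 6283 rad/s.
Step 2 — Component impedances:
  R1: Z = R = 1300 Ω
  R2: Z = R = 100 Ω
  C: Z = 1/(jωC) = -j/(ω·C) = 0 - j3.386 Ω
Step 3 — Parallel branch: R2 || C = 1/(1/R2 + 1/C) = 0.1145 - j3.382 Ω.
Step 4 — Series with R1: Z_total = R1 + (R2 || C) = 1300 - j3.382 Ω = 1300∠-0.1° Ω.
Step 5 — Power factor: PF = cos(φ) = Re(Z)/|Z| = 1300/1300 = 1.
Step 6 — Type: Im(Z) = -3.382 ⇒ leading (phase φ = -0.1°).

PF = 1 (leading, φ = -0.1°)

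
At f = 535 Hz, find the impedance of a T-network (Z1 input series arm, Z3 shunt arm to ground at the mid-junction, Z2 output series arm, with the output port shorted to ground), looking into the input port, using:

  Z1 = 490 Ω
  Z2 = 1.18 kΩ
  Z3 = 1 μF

Step 1 — Angular frequency: ω = 2π·f = 2π·535 = 3362 rad/s.
Step 2 — Component impedances:
  Z1: Z = R = 490 Ω
  Z2: Z = R = 1180 Ω
  Z3: Z = 1/(jωC) = -j/(ω·C) = 0 - j297.5 Ω
Step 3 — With the output port shorted to ground, the output series arm Z2 runs from the junction to ground; the shunt arm Z3 also runs from the junction to ground. They appear in parallel: Z3 || Z2 = 70.52 - j279.7 Ω.
Step 4 — Series with input arm Z1: Z_in = Z1 + (Z3 || Z2) = 560.5 - j279.7 Ω = 626.4∠-26.5° Ω.

Z = 560.5 - j279.7 Ω = 626.4∠-26.5° Ω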